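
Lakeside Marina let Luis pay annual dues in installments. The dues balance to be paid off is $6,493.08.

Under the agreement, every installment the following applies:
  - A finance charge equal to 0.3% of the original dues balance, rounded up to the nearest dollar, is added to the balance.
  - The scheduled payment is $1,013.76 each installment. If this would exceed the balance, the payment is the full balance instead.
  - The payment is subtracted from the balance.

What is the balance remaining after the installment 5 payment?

Installment 1: $6,493.08 +$20.00 interest = $6,513.08; pay $1,013.76 → $5,499.32
Installment 2: $5,499.32 +$20.00 interest = $5,519.32; pay $1,013.76 → $4,505.56
Installment 3: $4,505.56 +$20.00 interest = $4,525.56; pay $1,013.76 → $3,511.80
Installment 4: $3,511.80 +$20.00 interest = $3,531.80; pay $1,013.76 → $2,518.04
Installment 5: $2,518.04 +$20.00 interest = $2,538.04; pay $1,013.76 → $1,524.28

$1,524.28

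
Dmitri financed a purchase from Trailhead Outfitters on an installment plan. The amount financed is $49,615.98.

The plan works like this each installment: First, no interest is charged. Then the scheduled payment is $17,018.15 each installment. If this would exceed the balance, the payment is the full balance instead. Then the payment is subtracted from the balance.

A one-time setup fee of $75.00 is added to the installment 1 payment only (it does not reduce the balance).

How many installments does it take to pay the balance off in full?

3

Installment 1: opening $49,615.98; payment $17,018.15 (+ $75.00 fee); balance $32,597.83
Installment 2: opening $32,597.83; payment $17,018.15; balance $15,579.68
Installment 3: opening $15,579.68; payment $15,579.68; balance $0.00
Balance reaches $0.00 in installment 3.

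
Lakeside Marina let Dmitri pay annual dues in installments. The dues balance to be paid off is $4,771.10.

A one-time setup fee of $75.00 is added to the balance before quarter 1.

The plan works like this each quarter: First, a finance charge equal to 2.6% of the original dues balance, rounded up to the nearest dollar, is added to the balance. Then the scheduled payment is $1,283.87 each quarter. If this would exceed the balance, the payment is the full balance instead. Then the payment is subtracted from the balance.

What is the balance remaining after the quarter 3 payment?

$1,369.49

Quarter 1: $4,846.10 +$125.00 interest = $4,971.10; pay $1,283.87 → $3,687.23
Quarter 2: $3,687.23 +$125.00 interest = $3,812.23; pay $1,283.87 → $2,528.36
Quarter 3: $2,528.36 +$125.00 interest = $2,653.36; pay $1,283.87 → $1,369.49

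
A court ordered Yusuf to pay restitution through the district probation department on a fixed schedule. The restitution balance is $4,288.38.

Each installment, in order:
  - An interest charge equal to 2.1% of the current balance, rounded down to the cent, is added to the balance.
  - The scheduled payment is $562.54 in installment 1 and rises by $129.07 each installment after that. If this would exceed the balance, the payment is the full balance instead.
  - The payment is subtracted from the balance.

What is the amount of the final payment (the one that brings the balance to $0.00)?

$517.15

Installment 1: $4,288.38 +$90.05 interest = $4,378.43; pay $562.54 → $3,815.89
Installment 2: $3,815.89 +$80.13 interest = $3,896.02; pay $691.61 → $3,204.41
Installment 3: $3,204.41 +$67.29 interest = $3,271.70; pay $820.68 → $2,451.02
Installment 4: $2,451.02 +$51.47 interest = $2,502.49; pay $949.75 → $1,552.74
Installment 5: $1,552.74 +$32.60 interest = $1,585.34; pay $1,078.82 → $506.52
Installment 6: $506.52 +$10.63 interest = $517.15; pay $517.15 → $0.00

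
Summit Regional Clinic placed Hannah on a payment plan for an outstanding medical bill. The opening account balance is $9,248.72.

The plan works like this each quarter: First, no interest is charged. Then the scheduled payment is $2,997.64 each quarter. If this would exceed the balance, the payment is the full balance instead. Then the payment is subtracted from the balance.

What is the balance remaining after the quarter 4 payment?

$0.00

# | Opening | Payment | End bal
1 | $9,248.72 | $2,997.64 | $6,251.08
2 | $6,251.08 | $2,997.64 | $3,253.44
3 | $3,253.44 | $2,997.64 | $255.80
4 | $255.80 | $255.80 | $0.00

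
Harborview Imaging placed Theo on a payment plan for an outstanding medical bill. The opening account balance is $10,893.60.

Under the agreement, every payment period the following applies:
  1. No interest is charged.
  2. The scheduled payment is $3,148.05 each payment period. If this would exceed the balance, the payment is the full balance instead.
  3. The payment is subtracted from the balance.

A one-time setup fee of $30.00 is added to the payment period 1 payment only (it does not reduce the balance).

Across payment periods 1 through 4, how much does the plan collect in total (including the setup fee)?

$10,923.60

# | Opening | Payment | Fee | End bal
1 | $10,893.60 | $3,148.05 | $30.00 | $7,745.55
2 | $7,745.55 | $3,148.05 | — | $4,597.50
3 | $4,597.50 | $3,148.05 | — | $1,449.45
4 | $1,449.45 | $1,449.45 | — | $0.00
Total paid: $10,923.60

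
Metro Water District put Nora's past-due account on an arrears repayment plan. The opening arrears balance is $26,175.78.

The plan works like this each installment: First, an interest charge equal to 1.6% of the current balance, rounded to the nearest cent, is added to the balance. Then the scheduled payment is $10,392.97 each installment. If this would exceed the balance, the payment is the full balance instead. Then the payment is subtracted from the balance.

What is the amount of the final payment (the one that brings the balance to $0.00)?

Installment 1: opening $26,175.78; interest $418.81 → $26,594.59; payment $10,392.97; balance $16,201.62
Installment 2: opening $16,201.62; interest $259.23 → $16,460.85; payment $10,392.97; balance $6,067.88
Installment 3: opening $6,067.88; interest $97.09 → $6,164.97; payment $6,164.97; balance $0.00

$6,164.97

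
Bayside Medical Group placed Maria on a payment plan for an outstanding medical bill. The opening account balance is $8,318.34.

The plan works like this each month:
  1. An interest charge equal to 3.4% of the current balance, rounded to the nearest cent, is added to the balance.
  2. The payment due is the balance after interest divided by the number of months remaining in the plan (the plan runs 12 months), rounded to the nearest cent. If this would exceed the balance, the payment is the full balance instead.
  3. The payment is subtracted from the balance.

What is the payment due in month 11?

$1,001.34

Month 1: $8,318.34 +$282.82 interest = $8,601.16; pay $716.76 → $7,884.40
Month 2: $7,884.40 +$268.07 interest = $8,152.47; pay $741.13 → $7,411.34
Month 3: $7,411.34 +$251.99 interest = $7,663.33; pay $766.33 → $6,897.00
Month 4: $6,897.00 +$234.50 interest = $7,131.50; pay $792.39 → $6,339.11
Month 5: $6,339.11 +$215.53 interest = $6,554.64; pay $819.33 → $5,735.31
Month 6: $5,735.31 +$195.00 interest = $5,930.31; pay $847.19 → $5,083.12
Month 7: $5,083.12 +$172.83 interest = $5,255.95; pay $875.99 → $4,379.96
Month 8: $4,379.96 +$148.92 interest = $4,528.88; pay $905.78 → $3,623.10
Month 9: $3,623.10 +$123.19 interest = $3,746.29; pay $936.57 → $2,809.72
Month 10: $2,809.72 +$95.53 interest = $2,905.25; pay $968.42 → $1,936.83
Month 11: $1,936.83 +$65.85 interest = $2,002.68; pay $1,001.34 → $1,001.34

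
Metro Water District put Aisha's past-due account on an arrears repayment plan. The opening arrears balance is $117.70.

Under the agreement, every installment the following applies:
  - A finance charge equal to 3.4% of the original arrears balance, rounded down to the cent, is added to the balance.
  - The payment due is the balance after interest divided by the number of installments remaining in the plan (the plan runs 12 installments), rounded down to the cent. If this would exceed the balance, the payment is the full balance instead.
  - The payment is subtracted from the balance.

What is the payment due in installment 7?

$13.09

Installment 1: opening $117.70; interest $4.00 → $121.70; payment $10.14; balance $111.56
Installment 2: opening $111.56; interest $4.00 → $115.56; payment $10.50; balance $105.06
Installment 3: opening $105.06; interest $4.00 → $109.06; payment $10.90; balance $98.16
Installment 4: opening $98.16; interest $4.00 → $102.16; payment $11.35; balance $90.81
Installment 5: opening $90.81; interest $4.00 → $94.81; payment $11.85; balance $82.96
Installment 6: opening $82.96; interest $4.00 → $86.96; payment $12.42; balance $74.54
Installment 7: opening $74.54; interest $4.00 → $78.54; payment $13.09; balance $65.45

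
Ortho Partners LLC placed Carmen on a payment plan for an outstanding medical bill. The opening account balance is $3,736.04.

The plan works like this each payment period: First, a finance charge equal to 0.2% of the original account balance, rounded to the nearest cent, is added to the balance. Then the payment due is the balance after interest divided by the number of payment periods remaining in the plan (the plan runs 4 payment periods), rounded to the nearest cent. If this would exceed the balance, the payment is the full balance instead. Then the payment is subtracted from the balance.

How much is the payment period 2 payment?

# | Opening | Interest | Payment | End bal
1 | $3,736.04 | $7.47 | $935.88 | $2,807.63
2 | $2,807.63 | $7.47 | $938.37 | $1,876.73

$938.37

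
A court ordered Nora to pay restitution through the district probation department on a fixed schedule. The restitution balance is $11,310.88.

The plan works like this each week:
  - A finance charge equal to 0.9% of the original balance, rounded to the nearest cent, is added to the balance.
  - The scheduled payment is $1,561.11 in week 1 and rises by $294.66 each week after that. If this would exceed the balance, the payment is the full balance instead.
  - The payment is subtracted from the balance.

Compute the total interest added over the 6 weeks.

Week 1: opening $11,310.88; interest $101.80 → $11,412.68; payment $1,561.11; balance $9,851.57
Week 2: opening $9,851.57; interest $101.80 → $9,953.37; payment $1,855.77; balance $8,097.60
Week 3: opening $8,097.60; interest $101.80 → $8,199.40; payment $2,150.43; balance $6,048.97
Week 4: opening $6,048.97; interest $101.80 → $6,150.77; payment $2,445.09; balance $3,705.68
Week 5: opening $3,705.68; interest $101.80 → $3,807.48; payment $2,739.75; balance $1,067.73
Week 6: opening $1,067.73; interest $101.80 → $1,169.53; payment $1,169.53; balance $0.00
Total interest: $101.80 + $101.80 + $101.80 + $101.80 + $101.80 + $101.80 = $610.80

$610.80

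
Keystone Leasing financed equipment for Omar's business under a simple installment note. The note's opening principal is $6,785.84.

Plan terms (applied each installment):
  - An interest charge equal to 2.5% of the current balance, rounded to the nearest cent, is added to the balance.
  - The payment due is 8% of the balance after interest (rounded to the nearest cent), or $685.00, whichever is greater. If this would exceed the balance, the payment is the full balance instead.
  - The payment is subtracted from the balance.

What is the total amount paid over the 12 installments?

$7,896.25

Installment 1: opening $6,785.84; interest $169.65 → $6,955.49; payment $685.00; balance $6,270.49
Installment 2: opening $6,270.49; interest $156.76 → $6,427.25; payment $685.00; balance $5,742.25
Installment 3: opening $5,742.25; interest $143.56 → $5,885.81; payment $685.00; balance $5,200.81
Installment 4: opening $5,200.81; interest $130.02 → $5,330.83; payment $685.00; balance $4,645.83
Installment 5: opening $4,645.83; interest $116.15 → $4,761.98; payment $685.00; balance $4,076.98
Installment 6: opening $4,076.98; interest $101.92 → $4,178.90; payment $685.00; balance $3,493.90
Installment 7: opening $3,493.90; interest $87.35 → $3,581.25; payment $685.00; balance $2,896.25
Installment 8: opening $2,896.25; interest $72.41 → $2,968.66; payment $685.00; balance $2,283.66
Installment 9: opening $2,283.66; interest $57.09 → $2,340.75; payment $685.00; balance $1,655.75
Installment 10: opening $1,655.75; interest $41.39 → $1,697.14; payment $685.00; balance $1,012.14
Installment 11: opening $1,012.14; interest $25.30 → $1,037.44; payment $685.00; balance $352.44
Installment 12: opening $352.44; interest $8.81 → $361.25; payment $361.25; balance $0.00
Total paid: $7,896.25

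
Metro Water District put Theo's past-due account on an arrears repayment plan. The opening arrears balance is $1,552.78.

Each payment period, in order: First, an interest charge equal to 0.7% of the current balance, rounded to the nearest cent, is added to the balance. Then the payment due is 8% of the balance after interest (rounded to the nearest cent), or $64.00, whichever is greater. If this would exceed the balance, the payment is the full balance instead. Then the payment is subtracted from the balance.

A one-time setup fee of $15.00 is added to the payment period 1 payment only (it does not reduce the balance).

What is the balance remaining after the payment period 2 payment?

$1,332.74

Payment period 1: opening $1,552.78; interest $10.87 → $1,563.65; payment $125.09 (+ $15.00 fee); balance $1,438.56
Payment period 2: opening $1,438.56; interest $10.07 → $1,448.63; payment $115.89; balance $1,332.74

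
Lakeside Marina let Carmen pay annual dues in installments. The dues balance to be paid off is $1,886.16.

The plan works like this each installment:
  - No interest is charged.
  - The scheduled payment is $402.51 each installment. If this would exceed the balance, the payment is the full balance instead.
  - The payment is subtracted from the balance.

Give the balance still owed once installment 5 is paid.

Installment 1: opening $1,886.16; payment $402.51; balance $1,483.65
Installment 2: opening $1,483.65; payment $402.51; balance $1,081.14
Installment 3: opening $1,081.14; payment $402.51; balance $678.63
Installment 4: opening $678.63; payment $402.51; balance $276.12
Installment 5: opening $276.12; payment $276.12; balance $0.00

$0.00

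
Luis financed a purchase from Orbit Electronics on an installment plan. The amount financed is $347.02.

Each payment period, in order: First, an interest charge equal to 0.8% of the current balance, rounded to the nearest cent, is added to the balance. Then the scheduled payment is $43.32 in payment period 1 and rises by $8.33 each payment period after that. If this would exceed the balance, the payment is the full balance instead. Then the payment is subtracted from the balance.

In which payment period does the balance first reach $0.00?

6

Payment period 1: opening $347.02; interest $2.78 → $349.80; payment $43.32; balance $306.48
Payment period 2: opening $306.48; interest $2.45 → $308.93; payment $51.65; balance $257.28
Payment period 3: opening $257.28; interest $2.06 → $259.34; payment $59.98; balance $199.36
Payment period 4: opening $199.36; interest $1.59 → $200.95; payment $68.31; balance $132.64
Payment period 5: opening $132.64; interest $1.06 → $133.70; payment $76.64; balance $57.06
Payment period 6: opening $57.06; interest $0.46 → $57.52; payment $57.52; balance $0.00
Balance reaches $0.00 in payment period 6.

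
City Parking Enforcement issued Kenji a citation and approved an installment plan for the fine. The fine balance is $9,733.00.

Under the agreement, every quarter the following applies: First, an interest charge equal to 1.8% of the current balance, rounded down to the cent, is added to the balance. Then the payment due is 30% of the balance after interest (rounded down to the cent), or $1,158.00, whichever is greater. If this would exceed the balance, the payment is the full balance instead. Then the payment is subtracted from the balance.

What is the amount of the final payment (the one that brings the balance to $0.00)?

$181.88

Quarter 1: $9,733.00 +$175.19 interest = $9,908.19; pay $2,972.45 → $6,935.74
Quarter 2: $6,935.74 +$124.84 interest = $7,060.58; pay $2,118.17 → $4,942.41
Quarter 3: $4,942.41 +$88.96 interest = $5,031.37; pay $1,509.41 → $3,521.96
Quarter 4: $3,521.96 +$63.39 interest = $3,585.35; pay $1,158.00 → $2,427.35
Quarter 5: $2,427.35 +$43.69 interest = $2,471.04; pay $1,158.00 → $1,313.04
Quarter 6: $1,313.04 +$23.63 interest = $1,336.67; pay $1,158.00 → $178.67
Quarter 7: $178.67 +$3.21 interest = $181.88; pay $181.88 → $0.00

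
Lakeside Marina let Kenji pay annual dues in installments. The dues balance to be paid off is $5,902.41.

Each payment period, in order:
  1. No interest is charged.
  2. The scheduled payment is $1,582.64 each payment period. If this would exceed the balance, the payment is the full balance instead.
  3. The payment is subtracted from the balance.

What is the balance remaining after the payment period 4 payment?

Payment period 1: opening $5,902.41; payment $1,582.64; balance $4,319.77
Payment period 2: opening $4,319.77; payment $1,582.64; balance $2,737.13
Payment period 3: opening $2,737.13; payment $1,582.64; balance $1,154.49
Payment period 4: opening $1,154.49; payment $1,154.49; balance $0.00

$0.00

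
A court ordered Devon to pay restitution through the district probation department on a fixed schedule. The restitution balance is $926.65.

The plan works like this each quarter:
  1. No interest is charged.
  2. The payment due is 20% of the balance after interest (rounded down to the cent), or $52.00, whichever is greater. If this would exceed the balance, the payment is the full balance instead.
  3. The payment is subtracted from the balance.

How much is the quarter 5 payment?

Quarter 1: $926.65 − $185.33 → $741.32
Quarter 2: $741.32 − $148.26 → $593.06
Quarter 3: $593.06 − $118.61 → $474.45
Quarter 4: $474.45 − $94.89 → $379.56
Quarter 5: $379.56 − $75.91 → $303.65

$75.91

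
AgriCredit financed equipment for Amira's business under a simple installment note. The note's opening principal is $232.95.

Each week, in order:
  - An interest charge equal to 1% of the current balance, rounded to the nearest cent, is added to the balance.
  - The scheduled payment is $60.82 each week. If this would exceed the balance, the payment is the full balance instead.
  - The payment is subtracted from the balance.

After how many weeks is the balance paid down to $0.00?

4

Week 1: opening $232.95; interest $2.33 → $235.28; payment $60.82; balance $174.46
Week 2: opening $174.46; interest $1.74 → $176.20; payment $60.82; balance $115.38
Week 3: opening $115.38; interest $1.15 → $116.53; payment $60.82; balance $55.71
Week 4: opening $55.71; interest $0.56 → $56.27; payment $56.27; balance $0.00
Balance reaches $0.00 in week 4.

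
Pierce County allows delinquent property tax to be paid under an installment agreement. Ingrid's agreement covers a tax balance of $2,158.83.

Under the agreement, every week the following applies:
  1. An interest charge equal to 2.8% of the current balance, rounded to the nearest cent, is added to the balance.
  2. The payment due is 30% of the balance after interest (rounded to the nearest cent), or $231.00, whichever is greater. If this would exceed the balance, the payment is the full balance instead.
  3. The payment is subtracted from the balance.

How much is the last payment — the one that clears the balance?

$147.28

# | Opening | Interest | Payment | End bal
1 | $2,158.83 | $60.45 | $665.78 | $1,553.50
2 | $1,553.50 | $43.50 | $479.10 | $1,117.90
3 | $1,117.90 | $31.30 | $344.76 | $804.44
4 | $804.44 | $22.52 | $248.09 | $578.87
5 | $578.87 | $16.21 | $231.00 | $364.08
6 | $364.08 | $10.19 | $231.00 | $143.27
7 | $143.27 | $4.01 | $147.28 | $0.00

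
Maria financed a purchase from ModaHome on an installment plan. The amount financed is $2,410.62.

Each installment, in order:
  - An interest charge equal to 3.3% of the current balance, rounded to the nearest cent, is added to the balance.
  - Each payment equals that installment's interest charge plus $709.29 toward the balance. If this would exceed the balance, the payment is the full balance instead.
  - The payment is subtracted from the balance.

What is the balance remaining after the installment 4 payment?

$0.00

Installment 1: opening $2,410.62; interest $79.55 → $2,490.17; payment $788.84; balance $1,701.33
Installment 2: opening $1,701.33; interest $56.14 → $1,757.47; payment $765.43; balance $992.04
Installment 3: opening $992.04; interest $32.74 → $1,024.78; payment $742.03; balance $282.75
Installment 4: opening $282.75; interest $9.33 → $292.08; payment $292.08; balance $0.00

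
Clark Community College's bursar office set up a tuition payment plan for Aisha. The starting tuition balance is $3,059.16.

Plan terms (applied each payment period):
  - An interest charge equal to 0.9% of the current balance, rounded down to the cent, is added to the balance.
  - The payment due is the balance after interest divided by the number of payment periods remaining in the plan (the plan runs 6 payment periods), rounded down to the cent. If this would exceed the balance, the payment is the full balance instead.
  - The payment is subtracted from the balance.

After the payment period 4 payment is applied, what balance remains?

$1,056.93

Payment period 1: $3,059.16 +$27.53 interest = $3,086.69; pay $514.44 → $2,572.25
Payment period 2: $2,572.25 +$23.15 interest = $2,595.40; pay $519.08 → $2,076.32
Payment period 3: $2,076.32 +$18.68 interest = $2,095.00; pay $523.75 → $1,571.25
Payment period 4: $1,571.25 +$14.14 interest = $1,585.39; pay $528.46 → $1,056.93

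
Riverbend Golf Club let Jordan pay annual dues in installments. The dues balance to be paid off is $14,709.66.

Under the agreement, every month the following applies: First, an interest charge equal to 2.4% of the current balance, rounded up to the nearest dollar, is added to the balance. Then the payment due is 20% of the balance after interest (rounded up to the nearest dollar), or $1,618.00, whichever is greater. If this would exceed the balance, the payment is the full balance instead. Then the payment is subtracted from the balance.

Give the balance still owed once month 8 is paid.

$576.66

Month 1: $14,709.66 +$354.00 interest = $15,063.66; pay $3,013.00 → $12,050.66
Month 2: $12,050.66 +$290.00 interest = $12,340.66; pay $2,469.00 → $9,871.66
Month 3: $9,871.66 +$237.00 interest = $10,108.66; pay $2,022.00 → $8,086.66
Month 4: $8,086.66 +$195.00 interest = $8,281.66; pay $1,657.00 → $6,624.66
Month 5: $6,624.66 +$159.00 interest = $6,783.66; pay $1,618.00 → $5,165.66
Month 6: $5,165.66 +$124.00 interest = $5,289.66; pay $1,618.00 → $3,671.66
Month 7: $3,671.66 +$89.00 interest = $3,760.66; pay $1,618.00 → $2,142.66
Month 8: $2,142.66 +$52.00 interest = $2,194.66; pay $1,618.00 → $576.66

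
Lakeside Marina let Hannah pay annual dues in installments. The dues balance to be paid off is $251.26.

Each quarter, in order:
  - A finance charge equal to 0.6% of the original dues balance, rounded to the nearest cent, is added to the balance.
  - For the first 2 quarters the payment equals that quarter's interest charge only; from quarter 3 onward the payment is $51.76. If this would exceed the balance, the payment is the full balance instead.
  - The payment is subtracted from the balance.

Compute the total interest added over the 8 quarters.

# | Opening | Interest | Payment | End bal
1 | $251.26 | $1.51 | $1.51 | $251.26
2 | $251.26 | $1.51 | $1.51 | $251.26
3 | $251.26 | $1.51 | $51.76 | $201.01
4 | $201.01 | $1.51 | $51.76 | $150.76
5 | $150.76 | $1.51 | $51.76 | $100.51
6 | $100.51 | $1.51 | $51.76 | $50.26
7 | $50.26 | $1.51 | $51.76 | $0.01
8 | $0.01 | $1.51 | $1.52 | $0.00
Total interest: $1.51 + $1.51 + $1.51 + $1.51 + $1.51 + $1.51 + $1.51 + $1.51 = $12.08

$12.08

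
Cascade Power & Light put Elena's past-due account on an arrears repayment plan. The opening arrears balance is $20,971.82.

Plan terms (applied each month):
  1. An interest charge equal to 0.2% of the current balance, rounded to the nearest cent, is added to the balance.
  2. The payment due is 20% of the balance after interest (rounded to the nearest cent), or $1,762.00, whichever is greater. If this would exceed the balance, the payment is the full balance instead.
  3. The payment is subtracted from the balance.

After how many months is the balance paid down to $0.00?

# | Opening | Interest | Payment | End bal
1 | $20,971.82 | $41.94 | $4,202.75 | $16,811.01
2 | $16,811.01 | $33.62 | $3,368.93 | $13,475.70
3 | $13,475.70 | $26.95 | $2,700.53 | $10,802.12
4 | $10,802.12 | $21.60 | $2,164.74 | $8,658.98
5 | $8,658.98 | $17.32 | $1,762.00 | $6,914.30
6 | $6,914.30 | $13.83 | $1,762.00 | $5,166.13
7 | $5,166.13 | $10.33 | $1,762.00 | $3,414.46
8 | $3,414.46 | $6.83 | $1,762.00 | $1,659.29
9 | $1,659.29 | $3.32 | $1,662.61 | $0.00
Balance reaches $0.00 in month 9.

9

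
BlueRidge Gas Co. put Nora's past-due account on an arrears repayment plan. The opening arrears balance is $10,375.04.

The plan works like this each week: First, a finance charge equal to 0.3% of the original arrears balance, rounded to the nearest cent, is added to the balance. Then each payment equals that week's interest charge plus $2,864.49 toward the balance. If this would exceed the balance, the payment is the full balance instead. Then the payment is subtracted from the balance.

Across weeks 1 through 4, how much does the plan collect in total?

Week 1: opening $10,375.04; interest $31.13 → $10,406.17; payment $2,895.62; balance $7,510.55
Week 2: opening $7,510.55; interest $31.13 → $7,541.68; payment $2,895.62; balance $4,646.06
Week 3: opening $4,646.06; interest $31.13 → $4,677.19; payment $2,895.62; balance $1,781.57
Week 4: opening $1,781.57; interest $31.13 → $1,812.70; payment $1,812.70; balance $0.00
Total paid: $10,499.56

$10,499.56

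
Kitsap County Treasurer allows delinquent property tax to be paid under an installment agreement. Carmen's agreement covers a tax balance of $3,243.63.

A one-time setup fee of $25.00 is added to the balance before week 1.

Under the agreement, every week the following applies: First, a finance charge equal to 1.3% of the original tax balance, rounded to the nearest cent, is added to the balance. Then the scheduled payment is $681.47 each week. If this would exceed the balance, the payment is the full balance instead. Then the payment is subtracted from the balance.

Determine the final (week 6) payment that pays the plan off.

$114.30

Week 1: $3,268.63 +$42.17 interest = $3,310.80; pay $681.47 → $2,629.33
Week 2: $2,629.33 +$42.17 interest = $2,671.50; pay $681.47 → $1,990.03
Week 3: $1,990.03 +$42.17 interest = $2,032.20; pay $681.47 → $1,350.73
Week 4: $1,350.73 +$42.17 interest = $1,392.90; pay $681.47 → $711.43
Week 5: $711.43 +$42.17 interest = $753.60; pay $681.47 → $72.13
Week 6: $72.13 +$42.17 interest = $114.30; pay $114.30 → $0.00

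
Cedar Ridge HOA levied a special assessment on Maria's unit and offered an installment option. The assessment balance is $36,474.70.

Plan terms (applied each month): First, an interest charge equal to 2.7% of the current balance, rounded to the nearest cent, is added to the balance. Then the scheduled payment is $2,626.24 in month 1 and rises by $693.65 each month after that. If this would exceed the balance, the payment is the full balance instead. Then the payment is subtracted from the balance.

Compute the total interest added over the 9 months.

Month 1: opening $36,474.70; interest $984.82 → $37,459.52; payment $2,626.24; balance $34,833.28
Month 2: opening $34,833.28; interest $940.50 → $35,773.78; payment $3,319.89; balance $32,453.89
Month 3: opening $32,453.89; interest $876.26 → $33,330.15; payment $4,013.54; balance $29,316.61
Month 4: opening $29,316.61; interest $791.55 → $30,108.16; payment $4,707.19; balance $25,400.97
Month 5: opening $25,400.97; interest $685.83 → $26,086.80; payment $5,400.84; balance $20,685.96
Month 6: opening $20,685.96; interest $558.52 → $21,244.48; payment $6,094.49; balance $15,149.99
Month 7: opening $15,149.99; interest $409.05 → $15,559.04; payment $6,788.14; balance $8,770.90
Month 8: opening $8,770.90; interest $236.81 → $9,007.71; payment $7,481.79; balance $1,525.92
Month 9: opening $1,525.92; interest $41.20 → $1,567.12; payment $1,567.12; balance $0.00
Total interest: $984.82 + $940.50 + $876.26 + $791.55 + $685.83 + $558.52 + $409.05 + $236.81 + $41.20 = $5,524.54

$5,524.54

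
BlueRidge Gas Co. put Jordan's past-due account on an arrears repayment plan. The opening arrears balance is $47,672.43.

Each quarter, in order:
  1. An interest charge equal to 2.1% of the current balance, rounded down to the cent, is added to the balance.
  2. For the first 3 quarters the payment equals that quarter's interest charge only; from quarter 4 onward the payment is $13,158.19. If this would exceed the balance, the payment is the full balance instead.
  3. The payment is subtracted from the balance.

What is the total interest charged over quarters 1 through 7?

Quarter 1: opening $47,672.43; interest $1,001.12 → $48,673.55; payment $1,001.12; balance $47,672.43
Quarter 2: opening $47,672.43; interest $1,001.12 → $48,673.55; payment $1,001.12; balance $47,672.43
Quarter 3: opening $47,672.43; interest $1,001.12 → $48,673.55; payment $1,001.12; balance $47,672.43
Quarter 4: opening $47,672.43; interest $1,001.12 → $48,673.55; payment $13,158.19; balance $35,515.36
Quarter 5: opening $35,515.36; interest $745.82 → $36,261.18; payment $13,158.19; balance $23,102.99
Quarter 6: opening $23,102.99; interest $485.16 → $23,588.15; payment $13,158.19; balance $10,429.96
Quarter 7: opening $10,429.96; interest $219.02 → $10,648.98; payment $10,648.98; balance $0.00
Total interest: $1,001.12 + $1,001.12 + $1,001.12 + $1,001.12 + $745.82 + $485.16 + $219.02 = $5,454.48

$5,454.48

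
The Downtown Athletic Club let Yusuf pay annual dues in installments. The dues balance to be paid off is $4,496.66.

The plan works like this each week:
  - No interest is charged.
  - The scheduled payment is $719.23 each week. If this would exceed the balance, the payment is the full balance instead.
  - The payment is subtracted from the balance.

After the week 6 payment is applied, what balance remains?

$181.28

Week 1: $4,496.66 − $719.23 → $3,777.43
Week 2: $3,777.43 − $719.23 → $3,058.20
Week 3: $3,058.20 − $719.23 → $2,338.97
Week 4: $2,338.97 − $719.23 → $1,619.74
Week 5: $1,619.74 − $719.23 → $900.51
Week 6: $900.51 − $719.23 → $181.28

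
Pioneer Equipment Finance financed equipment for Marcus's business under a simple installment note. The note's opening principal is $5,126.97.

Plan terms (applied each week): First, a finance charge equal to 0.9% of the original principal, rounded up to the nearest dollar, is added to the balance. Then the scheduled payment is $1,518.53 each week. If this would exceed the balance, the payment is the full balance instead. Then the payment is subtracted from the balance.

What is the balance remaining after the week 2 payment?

Week 1: $5,126.97 +$47.00 interest = $5,173.97; pay $1,518.53 → $3,655.44
Week 2: $3,655.44 +$47.00 interest = $3,702.44; pay $1,518.53 → $2,183.91

$2,183.91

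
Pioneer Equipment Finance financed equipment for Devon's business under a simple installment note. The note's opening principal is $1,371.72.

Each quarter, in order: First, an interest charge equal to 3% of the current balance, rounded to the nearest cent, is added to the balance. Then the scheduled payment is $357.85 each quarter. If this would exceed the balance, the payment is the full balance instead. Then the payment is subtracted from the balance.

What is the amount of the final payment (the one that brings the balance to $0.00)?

$48.16

Quarter 1: $1,371.72 +$41.15 interest = $1,412.87; pay $357.85 → $1,055.02
Quarter 2: $1,055.02 +$31.65 interest = $1,086.67; pay $357.85 → $728.82
Quarter 3: $728.82 +$21.86 interest = $750.68; pay $357.85 → $392.83
Quarter 4: $392.83 +$11.78 interest = $404.61; pay $357.85 → $46.76
Quarter 5: $46.76 +$1.40 interest = $48.16; pay $48.16 → $0.00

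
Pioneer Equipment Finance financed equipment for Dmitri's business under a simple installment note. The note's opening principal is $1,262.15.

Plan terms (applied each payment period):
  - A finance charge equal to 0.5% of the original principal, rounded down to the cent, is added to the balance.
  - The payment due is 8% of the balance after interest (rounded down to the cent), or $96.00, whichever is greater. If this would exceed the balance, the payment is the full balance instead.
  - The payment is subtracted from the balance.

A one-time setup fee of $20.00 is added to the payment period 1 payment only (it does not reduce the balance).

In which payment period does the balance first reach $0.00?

15

# | Opening | Interest | Payment | Fee | End bal
1 | $1,262.15 | $6.31 | $101.47 | $20.00 | $1,166.99
2 | $1,166.99 | $6.31 | $96.00 | — | $1,077.30
3 | $1,077.30 | $6.31 | $96.00 | — | $987.61
4 | $987.61 | $6.31 | $96.00 | — | $897.92
5 | $897.92 | $6.31 | $96.00 | — | $808.23
6 | $808.23 | $6.31 | $96.00 | — | $718.54
7 | $718.54 | $6.31 | $96.00 | — | $628.85
8 | $628.85 | $6.31 | $96.00 | — | $539.16
9 | $539.16 | $6.31 | $96.00 | — | $449.47
10 | $449.47 | $6.31 | $96.00 | — | $359.78
11 | $359.78 | $6.31 | $96.00 | — | $270.09
12 | $270.09 | $6.31 | $96.00 | — | $180.40
13 | $180.40 | $6.31 | $96.00 | — | $90.71
14 | $90.71 | $6.31 | $96.00 | — | $1.02
15 | $1.02 | $6.31 | $7.33 | — | $0.00
Balance reaches $0.00 in payment period 15.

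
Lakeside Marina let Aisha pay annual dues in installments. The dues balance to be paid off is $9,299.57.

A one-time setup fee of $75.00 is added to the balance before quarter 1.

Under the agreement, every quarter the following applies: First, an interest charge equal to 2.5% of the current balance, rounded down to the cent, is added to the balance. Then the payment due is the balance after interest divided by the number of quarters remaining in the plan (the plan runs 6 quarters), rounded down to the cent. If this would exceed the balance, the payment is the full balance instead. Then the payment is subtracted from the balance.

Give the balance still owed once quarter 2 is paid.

$6,566.11

Quarter 1: opening $9,374.57; interest $234.36 → $9,608.93; payment $1,601.48; balance $8,007.45
Quarter 2: opening $8,007.45; interest $200.18 → $8,207.63; payment $1,641.52; balance $6,566.11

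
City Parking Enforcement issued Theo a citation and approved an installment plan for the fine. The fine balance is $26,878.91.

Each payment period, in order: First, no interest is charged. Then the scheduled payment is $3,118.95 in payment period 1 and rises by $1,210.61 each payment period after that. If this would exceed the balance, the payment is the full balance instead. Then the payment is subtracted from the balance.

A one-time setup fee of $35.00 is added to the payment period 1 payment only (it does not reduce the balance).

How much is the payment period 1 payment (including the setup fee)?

Payment period 1: $26,878.91 − $3,118.95 (+ $35.00 fee) → $23,759.96

$3,153.95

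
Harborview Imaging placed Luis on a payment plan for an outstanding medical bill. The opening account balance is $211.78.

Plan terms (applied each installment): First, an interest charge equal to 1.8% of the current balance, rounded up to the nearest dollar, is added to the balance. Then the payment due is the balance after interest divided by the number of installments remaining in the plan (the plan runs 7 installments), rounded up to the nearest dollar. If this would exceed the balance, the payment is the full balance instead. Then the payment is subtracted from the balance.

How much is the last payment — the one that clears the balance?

$34.78

# | Opening | Interest | Payment | End bal
1 | $211.78 | $4.00 | $31.00 | $184.78
2 | $184.78 | $4.00 | $32.00 | $156.78
3 | $156.78 | $3.00 | $32.00 | $127.78
4 | $127.78 | $3.00 | $33.00 | $97.78
5 | $97.78 | $2.00 | $34.00 | $65.78
6 | $65.78 | $2.00 | $34.00 | $33.78
7 | $33.78 | $1.00 | $34.78 | $0.00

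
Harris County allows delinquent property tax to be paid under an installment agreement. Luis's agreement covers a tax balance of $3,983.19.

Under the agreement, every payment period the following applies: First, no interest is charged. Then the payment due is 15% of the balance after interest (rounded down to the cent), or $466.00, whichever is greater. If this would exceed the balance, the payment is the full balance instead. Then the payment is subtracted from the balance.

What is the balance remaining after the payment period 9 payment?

Payment period 1: opening $3,983.19; payment $597.47; balance $3,385.72
Payment period 2: opening $3,385.72; payment $507.85; balance $2,877.87
Payment period 3: opening $2,877.87; payment $466.00; balance $2,411.87
Payment period 4: opening $2,411.87; payment $466.00; balance $1,945.87
Payment period 5: opening $1,945.87; payment $466.00; balance $1,479.87
Payment period 6: opening $1,479.87; payment $466.00; balance $1,013.87
Payment period 7: opening $1,013.87; payment $466.00; balance $547.87
Payment period 8: opening $547.87; payment $466.00; balance $81.87
Payment period 9: opening $81.87; payment $81.87; balance $0.00

$0.00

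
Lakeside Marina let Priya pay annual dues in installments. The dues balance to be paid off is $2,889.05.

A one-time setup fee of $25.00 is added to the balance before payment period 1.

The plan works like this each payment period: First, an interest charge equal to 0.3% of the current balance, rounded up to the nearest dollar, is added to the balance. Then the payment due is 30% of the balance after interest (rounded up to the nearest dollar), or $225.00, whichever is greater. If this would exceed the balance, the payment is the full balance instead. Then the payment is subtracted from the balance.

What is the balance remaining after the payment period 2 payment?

$1,437.05

Payment period 1: opening $2,914.05; interest $9.00 → $2,923.05; payment $877.00; balance $2,046.05
Payment period 2: opening $2,046.05; interest $7.00 → $2,053.05; payment $616.00; balance $1,437.05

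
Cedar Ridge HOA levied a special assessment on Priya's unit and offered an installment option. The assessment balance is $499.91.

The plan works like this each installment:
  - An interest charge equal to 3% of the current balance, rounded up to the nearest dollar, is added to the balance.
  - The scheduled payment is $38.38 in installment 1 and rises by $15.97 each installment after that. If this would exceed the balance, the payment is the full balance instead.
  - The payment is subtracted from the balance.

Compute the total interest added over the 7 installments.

Installment 1: $499.91 +$15.00 interest = $514.91; pay $38.38 → $476.53
Installment 2: $476.53 +$15.00 interest = $491.53; pay $54.35 → $437.18
Installment 3: $437.18 +$14.00 interest = $451.18; pay $70.32 → $380.86
Installment 4: $380.86 +$12.00 interest = $392.86; pay $86.29 → $306.57
Installment 5: $306.57 +$10.00 interest = $316.57; pay $102.26 → $214.31
Installment 6: $214.31 +$7.00 interest = $221.31; pay $118.23 → $103.08
Installment 7: $103.08 +$4.00 interest = $107.08; pay $107.08 → $0.00
Total interest: $15.00 + $15.00 + $14.00 + $12.00 + $10.00 + $7.00 + $4.00 = $77.00

$77.00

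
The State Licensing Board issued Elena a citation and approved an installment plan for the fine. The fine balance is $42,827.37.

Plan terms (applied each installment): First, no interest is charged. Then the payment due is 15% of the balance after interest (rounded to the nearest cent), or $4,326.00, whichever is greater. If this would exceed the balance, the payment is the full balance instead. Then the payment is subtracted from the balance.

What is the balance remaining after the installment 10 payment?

$0.00

# | Opening | Payment | End bal
1 | $42,827.37 | $6,424.11 | $36,403.26
2 | $36,403.26 | $5,460.49 | $30,942.77
3 | $30,942.77 | $4,641.42 | $26,301.35
4 | $26,301.35 | $4,326.00 | $21,975.35
5 | $21,975.35 | $4,326.00 | $17,649.35
6 | $17,649.35 | $4,326.00 | $13,323.35
7 | $13,323.35 | $4,326.00 | $8,997.35
8 | $8,997.35 | $4,326.00 | $4,671.35
9 | $4,671.35 | $4,326.00 | $345.35
10 | $345.35 | $345.35 | $0.00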